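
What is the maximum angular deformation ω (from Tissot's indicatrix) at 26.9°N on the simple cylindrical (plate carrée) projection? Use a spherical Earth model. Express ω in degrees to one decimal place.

6.6°

Plate carrée maps x = Rλ, y = Rφ. The meridian scale is h = 1 and the parallel scale is k = 1/cos φ = sec φ.
At 26.9°: h = 1.000, k = 1.121; principal scales a = 1.121, b = 1.000.
sin(ω/2) = (a − b)/(a + b) = 0.1213/2.121 = 0.05720, so ω = 2 arcsin(0.05720) ≈ 6.6°.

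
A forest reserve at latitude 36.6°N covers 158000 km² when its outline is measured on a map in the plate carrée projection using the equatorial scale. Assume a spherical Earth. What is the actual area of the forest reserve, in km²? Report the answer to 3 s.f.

127000 km²

In the plate carrée (x = Rλ, y = Rφ), meridians are true-scale (h = 1) and parallels are stretched by k = sec φ.
Areal scale = h·k = 1 × sec φ; at 36.6°, h = 1.000, k = 1.246, so h·k = 1.246.
True area = apparent / (areal scale) = 158000 / 1.246 ≈ 127000 km².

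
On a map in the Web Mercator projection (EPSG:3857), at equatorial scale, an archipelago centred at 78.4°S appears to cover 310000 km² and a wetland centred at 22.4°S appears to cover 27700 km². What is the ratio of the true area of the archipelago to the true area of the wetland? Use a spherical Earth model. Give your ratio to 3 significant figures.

0.529

Mercator's areal exaggeration is sec²φ; hence true area = (apparent area) · cos²φ.
True area of archipelago: 310000 × cos²(78.4°) = 310000 × 0.04043 = 12530 km².
True area of wetland: 27700 × cos²(22.4°) = 27700 × 0.8548 = 23680 km².
Ratio = 12530 / 23680 ≈ 0.529.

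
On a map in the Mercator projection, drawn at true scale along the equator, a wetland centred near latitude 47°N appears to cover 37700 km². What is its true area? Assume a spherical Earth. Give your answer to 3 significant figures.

17500 km²

The Mercator projection is conformal; its linear scale factor is the same in every direction and equals sec φ = 1/cos φ.
Areal scale = k² = sec²φ = 1/cos²(47°) = 1/0.6820² = 2.150.
True area = apparent / (areal scale) = 37700 / 2.150 ≈ 17500 km².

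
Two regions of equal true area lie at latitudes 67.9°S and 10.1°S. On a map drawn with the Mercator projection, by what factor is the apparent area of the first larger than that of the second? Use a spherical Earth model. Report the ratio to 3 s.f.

On Mercator, area is exaggerated by sec²φ = 1/cos²φ.
At 67.9°: sec²(67.9°) = 1/0.3762² = 7.065.
At 10.1°: sec²(10.1°) = 1/0.9845² = 1.032.
Ratio = 7.065/1.032 = cos²(10.1°)/cos²(67.9°) ≈ 6.85.

6.85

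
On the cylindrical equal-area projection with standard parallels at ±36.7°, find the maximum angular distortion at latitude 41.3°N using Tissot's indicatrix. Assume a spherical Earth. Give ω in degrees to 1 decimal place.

For cylindrical equal-area with standard parallel φ₀, h = cos φ / cos φ₀ and k = cos φ₀ / cos φ, so h·k = 1.
At 41.3°: h = 0.9370, k = 1.067; principal scales a = 1.067, b = 0.9370.
sin(ω/2) = (a − b)/(a + b) = 0.1302/2.004 = 0.06498, so ω = 2 arcsin(0.06498) ≈ 7.5°.

7.5°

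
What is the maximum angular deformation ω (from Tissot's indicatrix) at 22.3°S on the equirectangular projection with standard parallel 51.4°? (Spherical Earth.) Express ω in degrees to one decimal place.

With standard parallel φ₀ = 51.4°, the equirectangular projection gives x = Rλ cos φ₀, y = Rφ, so h = 1 and k = cos 51.4° / cos φ.
At 22.3°: h = 1.000, k = 0.6743; principal scales a = 1.000, b = 0.6743.
sin(ω/2) = (a − b)/(a + b) = 0.3257/1.674 = 0.1945, so ω = 2 arcsin(0.1945) ≈ 22.4°.

22.4°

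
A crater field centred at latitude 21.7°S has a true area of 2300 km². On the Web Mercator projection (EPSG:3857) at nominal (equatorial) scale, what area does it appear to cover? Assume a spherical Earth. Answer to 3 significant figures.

For Mercator, h = k = sec φ (a conformal cylindrical projection has a single point scale, 1/cos φ).
Areal scale = k² = sec²φ = 1/cos²(21.7°) = 1/0.9291² = 1.158.
Apparent area = 2300 × 1.158 ≈ 2660 km².

2660 km²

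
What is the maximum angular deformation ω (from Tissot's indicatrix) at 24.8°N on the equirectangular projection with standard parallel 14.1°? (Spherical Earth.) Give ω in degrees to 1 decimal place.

3.8°

The equidistant cylindrical projection with φ₀ = 14.1° has h = 1 (meridians true) and k = cos φ₀ / cos φ along parallels.
At 24.8°: h = 1.000, k = 1.068; principal scales a = 1.068, b = 1.000.
sin(ω/2) = (a − b)/(a + b) = 0.06840/2.068 = 0.03307, so ω = 2 arcsin(0.03307) ≈ 3.8°.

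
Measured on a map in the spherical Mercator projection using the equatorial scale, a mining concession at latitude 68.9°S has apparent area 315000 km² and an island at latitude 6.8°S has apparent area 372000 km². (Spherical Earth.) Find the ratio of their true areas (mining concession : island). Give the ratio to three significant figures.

Mercator's areal exaggeration is sec²φ; hence true area = (apparent area) · cos²φ.
True area of mining concession: 315000 × cos²(68.9°) = 315000 × 0.1296 = 40820 km².
True area of island: 372000 × cos²(6.8°) = 372000 × 0.9860 = 366800 km².
Ratio = 40820 / 366800 ≈ 0.111.

0.111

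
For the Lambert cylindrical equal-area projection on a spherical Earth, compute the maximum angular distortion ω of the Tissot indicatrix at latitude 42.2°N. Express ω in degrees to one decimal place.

The Lambert cylindrical equal-area projection is the cylindrical equal-area projection with its standard parallel at the equator (φ₀ = 0). For cylindrical equal-area with standard parallel φ₀, h = cos φ / cos φ₀ and k = cos φ₀ / cos φ, so h·k = 1.
At 42.2°: h = 0.7408, k = 1.350; principal scales a = 1.350, b = 0.7408.
sin(ω/2) = (a − b)/(a + b) = 0.6091/2.091 = 0.2913, so ω = 2 arcsin(0.2913) ≈ 33.9°.

33.9°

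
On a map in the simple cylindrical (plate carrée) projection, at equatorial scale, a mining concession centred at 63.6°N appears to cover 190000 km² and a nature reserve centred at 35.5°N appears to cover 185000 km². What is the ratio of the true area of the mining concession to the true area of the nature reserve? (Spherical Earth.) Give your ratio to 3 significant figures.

0.561

On the plate carrée, areal scale = h·k = 1 × sec φ, so true area = apparent × cos φ.
True area of mining concession: 190000 × cos(63.6°) = 190000 × 0.4446 = 84480 km².
True area of nature reserve: 185000 × cos(35.5°) = 185000 × 0.8141 = 150600 km².
Ratio = 84480 / 150600 ≈ 0.561.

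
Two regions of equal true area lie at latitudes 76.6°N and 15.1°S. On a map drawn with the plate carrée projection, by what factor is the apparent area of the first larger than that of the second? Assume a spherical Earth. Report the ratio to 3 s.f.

4.17

For the equirectangular projection with φ₀ = 0 (plate carrée), h = 1 along meridians and k = sec φ along parallels.
Areal scale at 76.6°: h·k = 1.000 × 4.315 = 4.315.
Areal scale at 15.1°: h·k = 1.000 × 1.036 = 1.036.
Ratio = 4.315/1.036 ≈ 4.17.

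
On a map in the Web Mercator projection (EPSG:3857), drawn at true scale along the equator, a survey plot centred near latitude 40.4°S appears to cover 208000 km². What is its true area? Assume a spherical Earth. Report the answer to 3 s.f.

The Mercator projection is conformal; its linear scale factor is the same in every direction and equals sec φ = 1/cos φ.
Areal scale = k² = sec²φ = 1/cos²(40.4°) = 1/0.7615² = 1.724.
True area = apparent / (areal scale) = 208000 / 1.724 ≈ 121000 km².

121000 km²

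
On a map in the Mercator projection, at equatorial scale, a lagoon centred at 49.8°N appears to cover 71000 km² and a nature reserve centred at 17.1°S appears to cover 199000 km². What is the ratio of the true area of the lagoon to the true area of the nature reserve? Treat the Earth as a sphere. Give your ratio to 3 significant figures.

0.163

Mercator's areal exaggeration is sec²φ; hence true area = (apparent area) · cos²φ.
True area of lagoon: 71000 × cos²(49.8°) = 71000 × 0.4166 = 29580 km².
True area of nature reserve: 199000 × cos²(17.1°) = 199000 × 0.9135 = 181800 km².
Ratio = 29580 / 181800 ≈ 0.163.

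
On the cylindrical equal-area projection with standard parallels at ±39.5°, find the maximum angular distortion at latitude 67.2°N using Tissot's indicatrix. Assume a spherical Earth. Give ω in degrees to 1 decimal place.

Cylindrical equal-area (φ₀ = 39.5°): h = cos φ / cos 39.5° along meridians, k = cos 39.5° / cos φ along parallels; h·k = 1.
At 67.2°: h = 0.5022, k = 1.991; principal scales a = 1.991, b = 0.5022.
sin(ω/2) = (a − b)/(a + b) = 1.489/2.493 = 0.5972, so ω = 2 arcsin(0.5972) ≈ 73.3°.

73.3°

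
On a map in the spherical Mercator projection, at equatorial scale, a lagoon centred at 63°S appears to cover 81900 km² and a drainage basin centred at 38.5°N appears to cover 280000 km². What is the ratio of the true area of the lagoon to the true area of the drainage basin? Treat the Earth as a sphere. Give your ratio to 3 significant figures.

On Mercator the areal scale is sec²φ, so true area = apparent × cos²φ.
True area of lagoon: 81900 × cos²(63°) = 81900 × 0.2061 = 16880 km².
True area of drainage basin: 280000 × cos²(38.5°) = 280000 × 0.6125 = 171500 km².
Ratio = 16880 / 171500 ≈ 0.0984.

0.0984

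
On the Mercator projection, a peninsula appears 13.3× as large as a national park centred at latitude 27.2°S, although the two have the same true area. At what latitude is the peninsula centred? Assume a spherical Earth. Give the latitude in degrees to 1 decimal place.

For equal true areas on Mercator, apparent areas scale as sec²φ, so the ratio is cos²φ₂ / cos²φ₁.
cos²φ₂ / cos²φ₁ = 13.3  ⇒  cos φ₁ = cos 27.2° / √13.3 = 0.8894/3.647 = 0.2439.
φ₁ = arccos(0.2439) ≈ 75.9°.

75.9°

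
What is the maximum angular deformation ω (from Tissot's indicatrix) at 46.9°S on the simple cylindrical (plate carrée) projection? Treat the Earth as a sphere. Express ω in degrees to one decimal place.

21.7°

In the plate carrée (x = Rλ, y = Rφ), meridians are true-scale (h = 1) and parallels are stretched by k = sec φ.
At 46.9°: h = 1.000, k = 1.464; principal scales a = 1.464, b = 1.000.
sin(ω/2) = (a − b)/(a + b) = 0.4635/2.464 = 0.1882, so ω = 2 arcsin(0.1882) ≈ 21.7°.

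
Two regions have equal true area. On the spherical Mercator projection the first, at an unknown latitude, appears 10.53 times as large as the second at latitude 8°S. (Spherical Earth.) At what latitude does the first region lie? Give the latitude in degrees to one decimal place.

For equal true areas on Mercator, apparent areas scale as sec²φ, so the ratio is cos²φ₂ / cos²φ₁.
cos²φ₂ / cos²φ₁ = 10.53  ⇒  cos φ₁ = cos 8° / √10.53 = 0.9903/3.245 = 0.3052.
φ₁ = arccos(0.3052) ≈ 72.2°.

72.2°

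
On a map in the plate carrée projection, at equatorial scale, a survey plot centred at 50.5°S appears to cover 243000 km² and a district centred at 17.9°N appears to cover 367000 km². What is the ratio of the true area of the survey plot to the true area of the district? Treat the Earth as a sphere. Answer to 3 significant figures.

On the plate carrée, areal scale = h·k = 1 × sec φ, so true area = apparent × cos φ.
True area of survey plot: 243000 × cos(50.5°) = 243000 × 0.6361 = 154600 km².
True area of district: 367000 × cos(17.9°) = 367000 × 0.9516 = 349200 km².
Ratio = 154600 / 349200 ≈ 0.443.

0.443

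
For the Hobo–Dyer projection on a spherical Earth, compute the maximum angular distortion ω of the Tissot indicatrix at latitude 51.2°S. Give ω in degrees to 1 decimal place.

Hobo–Dyer is a cylindrical equal-area projection with standard parallels at ±37.5°. Cylindrical equal-area (φ₀ = 37.5°): h = cos φ / cos 37.5° along meridians, k = cos 37.5° / cos φ along parallels; h·k = 1.
At 51.2°: h = 0.7898, k = 1.266; principal scales a = 1.266, b = 0.7898.
sin(ω/2) = (a − b)/(a + b) = 0.4763/2.056 = 0.2317, so ω = 2 arcsin(0.2317) ≈ 26.8°.

26.8°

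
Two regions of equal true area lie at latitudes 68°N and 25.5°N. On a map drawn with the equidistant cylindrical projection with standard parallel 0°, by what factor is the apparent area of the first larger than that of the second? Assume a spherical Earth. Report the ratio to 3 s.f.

2.41

Plate carrée maps x = Rλ, y = Rφ. The meridian scale is h = 1 and the parallel scale is k = 1/cos φ = sec φ.
Areal scale at 68°: h·k = 1.000 × 2.669 = 2.669.
Areal scale at 25.5°: h·k = 1.000 × 1.108 = 1.108.
Ratio = 2.669/1.108 ≈ 2.41.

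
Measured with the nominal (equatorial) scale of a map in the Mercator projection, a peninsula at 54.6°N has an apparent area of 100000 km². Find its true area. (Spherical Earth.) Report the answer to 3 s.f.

Mercator is conformal, so the point scale is isotropic: h = k = sec φ = 1/cos φ.
Areal scale = k² = sec²φ = 1/cos²(54.6°) = 1/0.5793² = 2.980.
True area = apparent / (areal scale) = 100000 / 2.980 ≈ 33600 km².

33600 km²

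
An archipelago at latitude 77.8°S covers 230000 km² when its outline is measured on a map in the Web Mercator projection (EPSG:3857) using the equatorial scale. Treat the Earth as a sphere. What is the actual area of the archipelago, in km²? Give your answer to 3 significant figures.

10300 km²

For Mercator, h = k = sec φ (a conformal cylindrical projection has a single point scale, 1/cos φ).
Areal scale = k² = sec²φ = 1/cos²(77.8°) = 1/0.2113² = 22.39.
True area = apparent / (areal scale) = 230000 / 22.39 ≈ 10300 km².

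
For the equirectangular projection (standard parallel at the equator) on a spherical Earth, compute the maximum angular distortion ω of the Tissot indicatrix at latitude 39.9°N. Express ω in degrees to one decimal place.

15.1°

In the plate carrée (x = Rλ, y = Rφ), meridians are true-scale (h = 1) and parallels are stretched by k = sec φ.
At 39.9°: h = 1.000, k = 1.304; principal scales a = 1.304, b = 1.000.
sin(ω/2) = (a − b)/(a + b) = 0.3035/2.304 = 0.1318, so ω = 2 arcsin(0.1318) ≈ 15.1°.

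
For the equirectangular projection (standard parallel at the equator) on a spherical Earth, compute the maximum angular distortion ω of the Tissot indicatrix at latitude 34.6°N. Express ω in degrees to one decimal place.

Plate carrée maps x = Rλ, y = Rφ. The meridian scale is h = 1 and the parallel scale is k = 1/cos φ = sec φ.
At 34.6°: h = 1.000, k = 1.215; principal scales a = 1.215, b = 1.000.
sin(ω/2) = (a − b)/(a + b) = 0.2149/2.215 = 0.09701, so ω = 2 arcsin(0.09701) ≈ 11.1°.

11.1°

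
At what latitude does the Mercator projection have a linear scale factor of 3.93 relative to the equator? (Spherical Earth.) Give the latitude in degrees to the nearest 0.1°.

75.3°

Mercator scale is k = sec φ = 1/cos φ.
1/cos φ = 3.93  ⇒  cos φ = 0.2545  ⇒  φ = arccos(0.2545) ≈ 75.3°.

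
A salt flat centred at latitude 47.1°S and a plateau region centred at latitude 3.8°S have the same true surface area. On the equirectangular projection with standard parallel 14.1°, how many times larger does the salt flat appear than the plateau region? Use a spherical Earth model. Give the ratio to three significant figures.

1.47

The equidistant cylindrical projection with φ₀ = 14.1° has h = 1 (meridians true) and k = cos φ₀ / cos φ along parallels.
Areal scale at 47.1°: h·k = 1.000 × 1.425 = 1.425.
Areal scale at 3.8°: h·k = 1.000 × 0.9720 = 0.9720.
Ratio = 1.425/0.9720 ≈ 1.47.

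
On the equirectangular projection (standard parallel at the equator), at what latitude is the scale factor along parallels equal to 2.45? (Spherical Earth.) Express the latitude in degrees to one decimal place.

65.9°

Plate carrée: h = 1, k = sec φ along parallels.
sec φ = 2.45  ⇒  cos φ = 0.4082  ⇒  φ ≈ 65.9°.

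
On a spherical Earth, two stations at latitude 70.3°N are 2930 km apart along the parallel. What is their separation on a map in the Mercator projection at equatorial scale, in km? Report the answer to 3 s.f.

8690 km

The Mercator projection is conformal; its linear scale factor is the same in every direction and equals sec φ = 1/cos φ.
Along the parallel, k = sec 70.3° = 1/0.3371 = 2.967.
Map distance = 2930 × 2.967 ≈ 8690 km.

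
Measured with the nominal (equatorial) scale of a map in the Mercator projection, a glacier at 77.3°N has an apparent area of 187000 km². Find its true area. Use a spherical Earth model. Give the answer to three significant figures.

Mercator is conformal, so the point scale is isotropic: h = k = sec φ = 1/cos φ.
Areal scale = k² = sec²φ = 1/cos²(77.3°) = 1/0.2198² = 20.69.
True area = apparent / (areal scale) = 187000 / 20.69 ≈ 9040 km².

9040 km²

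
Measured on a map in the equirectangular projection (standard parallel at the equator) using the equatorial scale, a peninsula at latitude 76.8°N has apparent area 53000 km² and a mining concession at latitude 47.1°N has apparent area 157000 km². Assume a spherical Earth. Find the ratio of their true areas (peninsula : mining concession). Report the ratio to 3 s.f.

0.113

On the plate carrée, areal scale = h·k = 1 × sec φ, so true area = apparent × cos φ.
True area of peninsula: 53000 × cos(76.8°) = 53000 × 0.2284 = 12100 km².
True area of mining concession: 157000 × cos(47.1°) = 157000 × 0.6807 = 106900 km².
Ratio = 12100 / 106900 ≈ 0.113.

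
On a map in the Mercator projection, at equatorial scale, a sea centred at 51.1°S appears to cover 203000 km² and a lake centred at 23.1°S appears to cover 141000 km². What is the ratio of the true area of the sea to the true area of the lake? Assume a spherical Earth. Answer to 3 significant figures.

Mercator's areal exaggeration is sec²φ; hence true area = (apparent area) · cos²φ.
True area of sea: 203000 × cos²(51.1°) = 203000 × 0.3943 = 80050 km².
True area of lake: 141000 × cos²(23.1°) = 141000 × 0.8461 = 119300 km².
Ratio = 80050 / 119300 ≈ 0.671.

0.671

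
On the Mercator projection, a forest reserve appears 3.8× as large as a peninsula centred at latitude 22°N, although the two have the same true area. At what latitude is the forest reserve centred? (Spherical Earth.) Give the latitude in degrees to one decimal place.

Mercator areal scale is sec²φ, so apparent-area ratio = sec²φ₁ / sec²φ₂ = cos²φ₂ / cos²φ₁.
cos²φ₂ / cos²φ₁ = 3.8  ⇒  cos φ₁ = cos 22° / √3.8 = 0.9272/1.949 = 0.4756.
φ₁ = arccos(0.4756) ≈ 61.6°.

61.6°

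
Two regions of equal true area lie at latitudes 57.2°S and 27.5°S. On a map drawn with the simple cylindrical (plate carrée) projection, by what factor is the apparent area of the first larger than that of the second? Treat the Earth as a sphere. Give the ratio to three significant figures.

Plate carrée maps x = Rλ, y = Rφ. The meridian scale is h = 1 and the parallel scale is k = 1/cos φ = sec φ.
Areal scale at 57.2°: h·k = 1.000 × 1.846 = 1.846.
Areal scale at 27.5°: h·k = 1.000 × 1.127 = 1.127.
Ratio = 1.846/1.127 ≈ 1.64.

1.64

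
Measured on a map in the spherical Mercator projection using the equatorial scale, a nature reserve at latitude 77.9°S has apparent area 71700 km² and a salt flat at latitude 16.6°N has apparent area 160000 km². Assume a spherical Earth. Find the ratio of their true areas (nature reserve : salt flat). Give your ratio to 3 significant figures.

0.0214

On Mercator the areal scale is sec²φ, so true area = apparent × cos²φ.
True area of nature reserve: 71700 × cos²(77.9°) = 71700 × 0.04394 = 3150 km².
True area of salt flat: 160000 × cos²(16.6°) = 160000 × 0.9184 = 146900 km².
Ratio = 3150 / 146900 ≈ 0.0214.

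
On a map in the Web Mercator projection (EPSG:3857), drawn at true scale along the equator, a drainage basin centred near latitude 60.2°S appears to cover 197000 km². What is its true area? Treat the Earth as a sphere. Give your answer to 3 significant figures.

48700 km²

The Mercator projection is conformal; its linear scale factor is the same in every direction and equals sec φ = 1/cos φ.
Areal scale = k² = sec²φ = 1/cos²(60.2°) = 1/0.4970² = 4.049.
True area = apparent / (areal scale) = 197000 / 4.049 ≈ 48700 km².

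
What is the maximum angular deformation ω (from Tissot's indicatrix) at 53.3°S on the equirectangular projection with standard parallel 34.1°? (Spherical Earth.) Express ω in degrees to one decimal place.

In the equirectangular projection with standard parallel φ₀ = 34.1° (x = Rλ cos φ₀, y = Rφ), meridians are true-scale (h = 1) and the parallel scale is k = cos φ₀ / cos φ.
At 53.3°: h = 1.000, k = 1.386; principal scales a = 1.386, b = 1.000.
sin(ω/2) = (a − b)/(a + b) = 0.3856/2.386 = 0.1616, so ω = 2 arcsin(0.1616) ≈ 18.6°.

18.6°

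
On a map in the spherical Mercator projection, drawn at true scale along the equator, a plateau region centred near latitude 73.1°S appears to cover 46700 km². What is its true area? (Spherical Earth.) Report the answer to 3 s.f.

3950 km²

Mercator is conformal, so the point scale is isotropic: h = k = sec φ = 1/cos φ.
Areal scale = k² = sec²φ = 1/cos²(73.1°) = 1/0.2907² = 11.83.
True area = apparent / (areal scale) = 46700 / 11.83 ≈ 3950 km².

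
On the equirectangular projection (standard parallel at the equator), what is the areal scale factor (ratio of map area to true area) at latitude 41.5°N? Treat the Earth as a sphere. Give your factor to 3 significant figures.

1.34

In the plate carrée (x = Rλ, y = Rφ), meridians are true-scale (h = 1) and parallels are stretched by k = sec φ.
Areal scale = h·k = 1 × sec φ; at 41.5°, h = 1.000, k = 1.335, so h·k = 1.335.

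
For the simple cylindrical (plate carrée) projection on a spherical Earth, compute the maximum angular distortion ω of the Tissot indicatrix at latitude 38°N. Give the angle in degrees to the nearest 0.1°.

For the equirectangular projection with φ₀ = 0 (plate carrée), h = 1 along meridians and k = sec φ along parallels.
At 38°: h = 1.000, k = 1.269; principal scales a = 1.269, b = 1.000.
sin(ω/2) = (a − b)/(a + b) = 0.2690/2.269 = 0.1186, so ω = 2 arcsin(0.1186) ≈ 13.6°.

13.6°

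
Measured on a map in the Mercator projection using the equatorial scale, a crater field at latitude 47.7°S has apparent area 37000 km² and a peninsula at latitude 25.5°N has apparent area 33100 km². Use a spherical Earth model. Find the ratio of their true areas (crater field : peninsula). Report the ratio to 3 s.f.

On Mercator the areal scale is sec²φ, so true area = apparent × cos²φ.
True area of crater field: 37000 × cos²(47.7°) = 37000 × 0.4529 = 16760 km².
True area of peninsula: 33100 × cos²(25.5°) = 33100 × 0.8147 = 26970 km².
Ratio = 16760 / 26970 ≈ 0.622.

0.622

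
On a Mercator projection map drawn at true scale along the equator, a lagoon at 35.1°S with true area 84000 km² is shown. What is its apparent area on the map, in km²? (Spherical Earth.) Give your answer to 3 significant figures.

125000 km²

The Mercator projection is conformal; its linear scale factor is the same in every direction and equals sec φ = 1/cos φ.
Areal scale = k² = sec²φ = 1/cos²(35.1°) = 1/0.8181² = 1.494.
Apparent area = 84000 × 1.494 ≈ 125000 km².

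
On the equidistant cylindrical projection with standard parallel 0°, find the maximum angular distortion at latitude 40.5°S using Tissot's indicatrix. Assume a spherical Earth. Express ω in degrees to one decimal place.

In the plate carrée (x = Rλ, y = Rφ), meridians are true-scale (h = 1) and parallels are stretched by k = sec φ.
At 40.5°: h = 1.000, k = 1.315; principal scales a = 1.315, b = 1.000.
sin(ω/2) = (a − b)/(a + b) = 0.3151/2.315 = 0.1361, so ω = 2 arcsin(0.1361) ≈ 15.6°.

15.6°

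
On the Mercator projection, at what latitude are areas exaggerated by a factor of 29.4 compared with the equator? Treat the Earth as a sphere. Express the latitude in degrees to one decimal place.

79.4°

Mercator areal scale is sec²φ.
sec²φ = 29.4  ⇒  cos²φ = 0.03401  ⇒  cos φ = 0.1844.
φ = arccos(0.1844) ≈ 79.4°.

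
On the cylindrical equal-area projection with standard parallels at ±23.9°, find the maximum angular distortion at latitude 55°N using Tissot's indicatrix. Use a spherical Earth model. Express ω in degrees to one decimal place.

51.6°

A cylindrical equal-area projection with standard parallel φ₀ has meridian scale h = cos φ / cos φ₀ and parallel scale k = cos φ₀ / cos φ (so areas are preserved, h·k = 1).
At 55°: h = 0.6274, k = 1.594; principal scales a = 1.594, b = 0.6274.
sin(ω/2) = (a − b)/(a + b) = 0.9666/2.221 = 0.4351, so ω = 2 arcsin(0.4351) ≈ 51.6°.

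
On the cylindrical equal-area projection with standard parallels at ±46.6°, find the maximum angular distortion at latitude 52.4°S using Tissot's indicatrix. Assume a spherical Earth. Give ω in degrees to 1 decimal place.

13.6°

Cylindrical equal-area (φ₀ = 46.6°): h = cos φ / cos 46.6° along meridians, k = cos 46.6° / cos φ along parallels; h·k = 1.
At 52.4°: h = 0.8880, k = 1.126; principal scales a = 1.126, b = 0.8880.
sin(ω/2) = (a − b)/(a + b) = 0.2381/2.014 = 0.1182, so ω = 2 arcsin(0.1182) ≈ 13.6°.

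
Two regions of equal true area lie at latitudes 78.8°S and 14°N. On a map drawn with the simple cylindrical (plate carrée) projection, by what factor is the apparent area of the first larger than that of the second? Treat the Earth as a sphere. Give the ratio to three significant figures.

5.00

In the plate carrée (x = Rλ, y = Rφ), meridians are true-scale (h = 1) and parallels are stretched by k = sec φ.
Areal scale at 78.8°: h·k = 1.000 × 5.148 = 5.148.
Areal scale at 14°: h·k = 1.000 × 1.031 = 1.031.
Ratio = 5.148/1.031 ≈ 5.00.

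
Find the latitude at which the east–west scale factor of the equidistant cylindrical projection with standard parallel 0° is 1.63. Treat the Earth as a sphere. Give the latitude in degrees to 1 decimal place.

Plate carrée: h = 1, k = sec φ along parallels.
sec φ = 1.63  ⇒  cos φ = 0.6135  ⇒  φ ≈ 52.2°.

52.2°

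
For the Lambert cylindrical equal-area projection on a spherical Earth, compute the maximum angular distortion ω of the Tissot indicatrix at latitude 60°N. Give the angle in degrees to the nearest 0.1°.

The Lambert cylindrical equal-area projection is the cylindrical equal-area projection with its standard parallel at the equator (φ₀ = 0). Cylindrical equal-area (φ₀ = 0°): h = cos φ / cos 0° along meridians, k = cos 0° / cos φ along parallels; h·k = 1.
At 60°: h = 0.5000, k = 2.000; principal scales a = 2.000, b = 0.5000.
sin(ω/2) = (a − b)/(a + b) = 1.500/2.500 = 0.6000, so ω = 2 arcsin(0.6000) ≈ 73.7°.

73.7°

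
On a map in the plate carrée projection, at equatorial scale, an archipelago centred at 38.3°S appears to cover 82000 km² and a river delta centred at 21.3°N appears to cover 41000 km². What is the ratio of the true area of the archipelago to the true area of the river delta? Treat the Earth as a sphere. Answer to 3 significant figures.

1.68

Plate carrée has h = 1 and k = sec φ, giving areal scale sec φ; true area = (apparent area) · cos φ.
True area of archipelago: 82000 × cos(38.3°) = 82000 × 0.7848 = 64350 km².
True area of river delta: 41000 × cos(21.3°) = 41000 × 0.9317 = 38200 km².
Ratio = 64350 / 38200 ≈ 1.68.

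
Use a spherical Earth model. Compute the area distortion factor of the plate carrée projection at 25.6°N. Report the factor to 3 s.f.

Plate carrée maps x = Rλ, y = Rφ. The meridian scale is h = 1 and the parallel scale is k = 1/cos φ = sec φ.
Areal scale = h·k = 1 × sec φ; at 25.6°, h = 1.000, k = 1.109, so h·k = 1.109.

1.11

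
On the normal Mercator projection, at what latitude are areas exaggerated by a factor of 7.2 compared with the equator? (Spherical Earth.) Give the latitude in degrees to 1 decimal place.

68.1°

Mercator areal scale is sec²φ.
sec²φ = 7.2  ⇒  cos²φ = 0.1389  ⇒  cos φ = 0.3727.
φ = arccos(0.3727) ≈ 68.1°.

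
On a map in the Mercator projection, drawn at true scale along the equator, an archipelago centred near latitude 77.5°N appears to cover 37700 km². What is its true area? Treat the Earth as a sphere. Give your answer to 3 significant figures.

1770 km²

The Mercator projection is conformal; its linear scale factor is the same in every direction and equals sec φ = 1/cos φ.
Areal scale = k² = sec²φ = 1/cos²(77.5°) = 1/0.2164² = 21.35.
True area = apparent / (areal scale) = 37700 / 21.35 ≈ 1770 km².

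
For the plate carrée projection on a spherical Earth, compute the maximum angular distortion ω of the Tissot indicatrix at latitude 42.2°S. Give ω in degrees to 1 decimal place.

17.1°

In the plate carrée (x = Rλ, y = Rφ), meridians are true-scale (h = 1) and parallels are stretched by k = sec φ.
At 42.2°: h = 1.000, k = 1.350; principal scales a = 1.350, b = 1.000.
sin(ω/2) = (a − b)/(a + b) = 0.3499/2.350 = 0.1489, so ω = 2 arcsin(0.1489) ≈ 17.1°.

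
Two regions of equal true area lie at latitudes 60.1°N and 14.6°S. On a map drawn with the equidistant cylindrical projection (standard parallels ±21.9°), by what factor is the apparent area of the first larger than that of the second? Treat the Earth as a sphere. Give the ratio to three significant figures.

The equidistant cylindrical projection with φ₀ = 21.9° has h = 1 (meridians true) and k = cos φ₀ / cos φ along parallels.
Areal scale at 60.1°: h·k = 1.000 × 1.861 = 1.861.
Areal scale at 14.6°: h·k = 1.000 × 0.9588 = 0.9588.
Ratio = 1.861/0.9588 ≈ 1.94.

1.94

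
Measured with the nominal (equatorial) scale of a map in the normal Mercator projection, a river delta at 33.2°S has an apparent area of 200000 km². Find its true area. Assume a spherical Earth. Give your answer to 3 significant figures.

The Mercator projection is conformal; its linear scale factor is the same in every direction and equals sec φ = 1/cos φ.
Areal scale = k² = sec²φ = 1/cos²(33.2°) = 1/0.8368² = 1.428.
True area = apparent / (areal scale) = 200000 / 1.428 ≈ 140000 km².

140000 km²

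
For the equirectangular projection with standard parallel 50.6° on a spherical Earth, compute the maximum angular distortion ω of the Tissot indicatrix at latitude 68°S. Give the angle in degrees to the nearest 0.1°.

29.9°

The equidistant cylindrical projection with φ₀ = 50.6° has h = 1 (meridians true) and k = cos φ₀ / cos φ along parallels.
At 68°: h = 1.000, k = 1.694; principal scales a = 1.694, b = 1.000.
sin(ω/2) = (a − b)/(a + b) = 0.6944/2.694 = 0.2577, so ω = 2 arcsin(0.2577) ≈ 29.9°.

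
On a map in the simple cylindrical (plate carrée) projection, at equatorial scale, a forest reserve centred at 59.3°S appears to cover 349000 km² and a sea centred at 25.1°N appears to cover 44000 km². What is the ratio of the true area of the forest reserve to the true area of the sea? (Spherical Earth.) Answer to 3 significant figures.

4.47

On the plate carrée, areal scale = h·k = 1 × sec φ, so true area = apparent × cos φ.
True area of forest reserve: 349000 × cos(59.3°) = 349000 × 0.5105 = 178200 km².
True area of sea: 44000 × cos(25.1°) = 44000 × 0.9056 = 39850 km².
Ratio = 178200 / 39850 ≈ 4.47.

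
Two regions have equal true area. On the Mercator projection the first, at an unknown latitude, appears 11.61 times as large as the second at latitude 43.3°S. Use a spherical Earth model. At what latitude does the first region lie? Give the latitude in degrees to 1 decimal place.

On Mercator, (apparent₁)/(apparent₂) = sec²φ₁ / sec²φ₂ when true areas are equal.
cos²φ₂ / cos²φ₁ = 11.61  ⇒  cos φ₁ = cos 43.3° / √11.61 = 0.7278/3.407 = 0.2136.
φ₁ = arccos(0.2136) ≈ 77.7°.

77.7°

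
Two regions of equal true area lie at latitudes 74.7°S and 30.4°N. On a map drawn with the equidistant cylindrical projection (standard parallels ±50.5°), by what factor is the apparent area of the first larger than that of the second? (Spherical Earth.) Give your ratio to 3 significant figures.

The equidistant cylindrical projection with φ₀ = 50.5° has h = 1 (meridians true) and k = cos φ₀ / cos φ along parallels.
Areal scale at 74.7°: h·k = 1.000 × 2.411 = 2.411.
Areal scale at 30.4°: h·k = 1.000 × 0.7375 = 0.7375.
Ratio = 2.411/0.7375 ≈ 3.27.

3.27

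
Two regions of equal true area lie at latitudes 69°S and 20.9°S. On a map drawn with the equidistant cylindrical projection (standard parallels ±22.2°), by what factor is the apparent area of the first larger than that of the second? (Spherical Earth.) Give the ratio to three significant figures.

2.61

The equidistant cylindrical projection with φ₀ = 22.2° has h = 1 (meridians true) and k = cos φ₀ / cos φ along parallels.
Areal scale at 69°: h·k = 1.000 × 2.584 = 2.584.
Areal scale at 20.9°: h·k = 1.000 × 0.9911 = 0.9911.
Ratio = 2.584/0.9911 ≈ 2.61.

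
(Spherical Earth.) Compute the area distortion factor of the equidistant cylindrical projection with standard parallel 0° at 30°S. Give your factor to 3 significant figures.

Plate carrée maps x = Rλ, y = Rφ. The meridian scale is h = 1 and the parallel scale is k = 1/cos φ = sec φ.
Areal scale = h·k = 1 × sec φ; at 30°, h = 1.000, k = 1.155, so h·k = 1.155.

1.15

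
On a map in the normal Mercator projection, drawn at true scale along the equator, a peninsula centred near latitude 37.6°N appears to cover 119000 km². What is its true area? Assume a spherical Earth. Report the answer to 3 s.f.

74700 km²

For Mercator, h = k = sec φ (a conformal cylindrical projection has a single point scale, 1/cos φ).
Areal scale = k² = sec²φ = 1/cos²(37.6°) = 1/0.7923² = 1.593.
True area = apparent / (areal scale) = 119000 / 1.593 ≈ 74700 km².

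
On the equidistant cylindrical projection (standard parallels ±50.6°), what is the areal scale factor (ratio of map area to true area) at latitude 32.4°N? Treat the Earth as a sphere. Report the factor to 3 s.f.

0.752

With standard parallel φ₀ = 50.6°, the equirectangular projection gives x = Rλ cos φ₀, y = Rφ, so h = 1 and k = cos 50.6° / cos φ.
Areal scale = h·k = 1 × cos φ₀ / cos φ; at 32.4°, h = 1.000, k = 0.7518, so h·k = 0.7518.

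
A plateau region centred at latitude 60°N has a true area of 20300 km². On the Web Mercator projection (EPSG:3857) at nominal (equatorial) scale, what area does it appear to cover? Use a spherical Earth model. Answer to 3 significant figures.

Mercator is conformal, so the point scale is isotropic: h = k = sec φ = 1/cos φ.
Areal scale = k² = sec²φ = 1/cos²(60°) = 1/0.5000² = 4.000.
Apparent area = 20300 × 4.000 ≈ 81200 km².

81200 km²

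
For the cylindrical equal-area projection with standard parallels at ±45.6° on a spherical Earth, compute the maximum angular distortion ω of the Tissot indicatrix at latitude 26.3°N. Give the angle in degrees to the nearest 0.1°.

28.1°

Cylindrical equal-area (φ₀ = 45.6°): h = cos φ / cos 45.6° along meridians, k = cos 45.6° / cos φ along parallels; h·k = 1.
At 26.3°: h = 1.281, k = 0.7805; principal scales a = 1.281, b = 0.7805.
sin(ω/2) = (a − b)/(a + b) = 0.5009/2.062 = 0.2429, so ω = 2 arcsin(0.2429) ≈ 28.1°.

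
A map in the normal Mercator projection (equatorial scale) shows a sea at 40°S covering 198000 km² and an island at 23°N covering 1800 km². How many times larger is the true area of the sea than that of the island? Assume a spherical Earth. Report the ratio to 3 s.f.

Mercator's areal exaggeration is sec²φ; hence true area = (apparent area) · cos²φ.
True area of sea: 198000 × cos²(40°) = 198000 × 0.5868 = 116200 km².
True area of island: 1800 × cos²(23°) = 1800 × 0.8473 = 1525 km².
Ratio = 116200 / 1525 ≈ 76.2.

76.2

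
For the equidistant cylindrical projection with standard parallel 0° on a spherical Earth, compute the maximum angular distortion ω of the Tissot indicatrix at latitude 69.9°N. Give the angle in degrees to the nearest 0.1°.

In the plate carrée (x = Rλ, y = Rφ), meridians are true-scale (h = 1) and parallels are stretched by k = sec φ.
At 69.9°: h = 1.000, k = 2.910; principal scales a = 2.910, b = 1.000.
sin(ω/2) = (a − b)/(a + b) = 1.910/3.910 = 0.4885, so ω = 2 arcsin(0.4885) ≈ 58.5°.

58.5°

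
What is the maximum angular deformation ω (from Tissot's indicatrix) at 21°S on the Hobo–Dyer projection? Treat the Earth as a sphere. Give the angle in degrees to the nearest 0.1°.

Hobo–Dyer is a cylindrical equal-area projection with standard parallels at ±37.5°. A cylindrical equal-area projection with standard parallel φ₀ has meridian scale h = cos φ / cos φ₀ and parallel scale k = cos φ₀ / cos φ (so areas are preserved, h·k = 1).
At 21°: h = 1.177, k = 0.8498; principal scales a = 1.177, b = 0.8498.
sin(ω/2) = (a − b)/(a + b) = 0.3270/2.027 = 0.1613, so ω = 2 arcsin(0.1613) ≈ 18.6°.

18.6°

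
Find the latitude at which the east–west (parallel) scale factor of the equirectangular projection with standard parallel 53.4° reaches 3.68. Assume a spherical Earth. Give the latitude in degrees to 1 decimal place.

80.7°

The equidistant cylindrical projection with φ₀ = 53.4° has h = 1 (meridians true) and k = cos φ₀ / cos φ along parallels.
k = cos φ₀ / cos φ = 3.68  ⇒  cos φ = cos 53.4° / 3.68 = 0.1620.
φ = arccos(0.1620) ≈ 80.7°.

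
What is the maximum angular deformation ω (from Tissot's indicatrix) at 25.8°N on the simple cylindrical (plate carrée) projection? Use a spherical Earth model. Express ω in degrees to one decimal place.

6.0°

In the plate carrée (x = Rλ, y = Rφ), meridians are true-scale (h = 1) and parallels are stretched by k = sec φ.
At 25.8°: h = 1.000, k = 1.111; principal scales a = 1.111, b = 1.000.
sin(ω/2) = (a − b)/(a + b) = 0.1107/2.111 = 0.05246, so ω = 2 arcsin(0.05246) ≈ 6.0°.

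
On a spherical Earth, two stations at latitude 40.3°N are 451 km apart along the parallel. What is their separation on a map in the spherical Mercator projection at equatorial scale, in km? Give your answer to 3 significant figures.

591 km

For Mercator, h = k = sec φ (a conformal cylindrical projection has a single point scale, 1/cos φ).
Along the parallel, k = sec 40.3° = 1/0.7627 = 1.311.
Map distance = 451 × 1.311 ≈ 591 km.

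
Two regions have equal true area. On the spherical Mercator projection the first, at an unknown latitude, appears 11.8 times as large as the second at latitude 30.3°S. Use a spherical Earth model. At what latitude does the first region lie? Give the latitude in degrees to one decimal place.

75.4°

On Mercator, (apparent₁)/(apparent₂) = sec²φ₁ / sec²φ₂ when true areas are equal.
cos²φ₂ / cos²φ₁ = 11.8  ⇒  cos φ₁ = cos 30.3° / √11.8 = 0.8634/3.435 = 0.2513.
φ₁ = arccos(0.2513) ≈ 75.4°.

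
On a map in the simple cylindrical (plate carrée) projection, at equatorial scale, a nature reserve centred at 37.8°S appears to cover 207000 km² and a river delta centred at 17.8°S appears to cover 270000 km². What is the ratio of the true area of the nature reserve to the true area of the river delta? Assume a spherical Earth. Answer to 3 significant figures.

0.636

On the plate carrée, areal scale = h·k = 1 × sec φ, so true area = apparent × cos φ.
True area of nature reserve: 207000 × cos(37.8°) = 207000 × 0.7902 = 163600 km².
True area of river delta: 270000 × cos(17.8°) = 270000 × 0.9521 = 257100 km².
Ratio = 163600 / 257100 ≈ 0.636.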